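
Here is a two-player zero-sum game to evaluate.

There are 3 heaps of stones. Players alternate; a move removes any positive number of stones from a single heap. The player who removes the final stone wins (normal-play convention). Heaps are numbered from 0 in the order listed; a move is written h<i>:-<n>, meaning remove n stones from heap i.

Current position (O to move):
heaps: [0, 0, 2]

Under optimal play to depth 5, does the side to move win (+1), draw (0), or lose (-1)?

value((0,0,2), O) = +1

ply 1, O at (0,0,2) | h2:-1=-1→(0,0,1); h2:-2=+1→(0,0,0)*
ply 2: (0,0,0) is terminal -1 (X); from (0,0,2) depth 5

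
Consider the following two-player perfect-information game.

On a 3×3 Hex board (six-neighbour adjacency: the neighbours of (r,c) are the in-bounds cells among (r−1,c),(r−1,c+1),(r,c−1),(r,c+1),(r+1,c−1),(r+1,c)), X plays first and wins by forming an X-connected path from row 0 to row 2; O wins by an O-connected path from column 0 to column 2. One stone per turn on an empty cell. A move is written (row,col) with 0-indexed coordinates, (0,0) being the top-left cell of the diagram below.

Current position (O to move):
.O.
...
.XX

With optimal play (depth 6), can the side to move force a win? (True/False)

ply 1, O at .O./.../.XX | (0,0)=-1→OO./.../.XX; (0,2)=+1→.OO/.../.XX*; (1,0)=-1→.O./O../.XX; (1,1)=+1→.O./.O./.XX; (1,2)=+1→.O./..O/.XX; (2,0)=-1→.O./.../OXX
ply 2, X at .OO/.../.XX | (0,0)=-1→XOO/.../.XX*; (1,0)=-1→.OO/X../.XX; (1,1)=-1→.OO/.X./.XX; (1,2)=-1→.OO/..X/.XX; (2,0)=-1→.OO/.../XXX
ply 3, O at XOO/.../.XX | (1,0)=+1→XOO/O../.XX*; (1,1)=+1→XOO/.O./.XX; (1,2)=-1→XOO/..O/.XX; (2,0)=+1→XOO/.../OXX
ply 4: XOO/O../.XX is terminal -1 (X); from .O./.../.XX depth 6

O winning at [.O./.../.XX]: True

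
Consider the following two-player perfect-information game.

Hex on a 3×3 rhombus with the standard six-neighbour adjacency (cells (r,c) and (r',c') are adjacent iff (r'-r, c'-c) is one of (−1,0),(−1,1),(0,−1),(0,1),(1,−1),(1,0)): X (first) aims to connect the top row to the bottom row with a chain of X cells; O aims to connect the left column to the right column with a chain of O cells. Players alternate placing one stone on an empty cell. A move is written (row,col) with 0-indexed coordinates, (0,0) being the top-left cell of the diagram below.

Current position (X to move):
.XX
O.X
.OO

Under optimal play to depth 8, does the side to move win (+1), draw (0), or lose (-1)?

value(.XX/O.X/.OO, X) = -1

ply 1, X at .XX/O.X/.OO | (0,0)=-1→XXX/O.X/.OO*; (1,1)=-1→.XX/OXX/.OO; (2,0)=-1→.XX/O.X/XOO
ply 2, O at XXX/O.X/.OO | (1,1)=+1→XXX/OOX/.OO*; (2,0)=+1→XXX/O.X/OOO
ply 3: XXX/OOX/.OO is terminal -1 (X); from .XX/O.X/.OO depth 8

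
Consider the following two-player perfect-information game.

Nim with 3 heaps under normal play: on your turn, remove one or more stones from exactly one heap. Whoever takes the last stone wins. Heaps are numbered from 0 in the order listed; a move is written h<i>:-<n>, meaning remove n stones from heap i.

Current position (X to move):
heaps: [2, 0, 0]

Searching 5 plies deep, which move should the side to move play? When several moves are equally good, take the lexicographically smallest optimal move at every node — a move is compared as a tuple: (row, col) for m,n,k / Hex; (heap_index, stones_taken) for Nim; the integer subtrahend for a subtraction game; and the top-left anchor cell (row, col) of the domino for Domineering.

X's best at [(2,0,0)]: h0:-2

ply 1, X at (2,0,0) | h0:-1=-1→(1,0,0); h0:-2=+1→(0,0,0)*
ply 2: (0,0,0) is terminal -1 (O); from (2,0,0) depth 5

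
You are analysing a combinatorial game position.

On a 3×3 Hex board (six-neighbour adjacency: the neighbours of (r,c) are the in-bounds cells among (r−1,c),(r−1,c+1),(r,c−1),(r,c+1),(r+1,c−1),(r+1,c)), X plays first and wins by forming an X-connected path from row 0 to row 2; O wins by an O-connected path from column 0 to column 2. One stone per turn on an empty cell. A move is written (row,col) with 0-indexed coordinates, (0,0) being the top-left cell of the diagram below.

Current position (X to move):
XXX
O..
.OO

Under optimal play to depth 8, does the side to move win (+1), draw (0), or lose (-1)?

value(XXX/O../.OO, X) = -1

[XXX/O../.OO] X move#1: (1,1):-1/XXX/OX./.OO*, (1,2):-1/XXX/O.X/.OO, (2,0):-1/XXX/O../XOO
[XXX/OX./.OO] O move#2: (1,2):-1/XXX/OXO/.OO, (2,0):+1/XXX/OX./OOO*
[XXX/OX./OOO] end (terminal -1, X#3); searched XXX/O../.OO to 8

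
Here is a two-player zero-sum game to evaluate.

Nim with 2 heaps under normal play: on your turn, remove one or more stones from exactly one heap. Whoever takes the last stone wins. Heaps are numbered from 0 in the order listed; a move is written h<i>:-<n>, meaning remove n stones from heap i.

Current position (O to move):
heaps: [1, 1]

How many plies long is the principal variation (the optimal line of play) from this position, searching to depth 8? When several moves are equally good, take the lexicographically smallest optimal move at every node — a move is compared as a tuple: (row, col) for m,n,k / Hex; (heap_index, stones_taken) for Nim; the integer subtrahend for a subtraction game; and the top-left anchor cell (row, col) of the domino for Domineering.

PV length from [(1,1)]: 2 plies

ply 1, O at (1,1) | h0:-1=-1→(0,1)*; h1:-1=-1→(1,0)
ply 2, X at (0,1) | h1:-1=+1→(0,0)*
ply 3: (0,0) is terminal -1 (O); from (1,1) depth 8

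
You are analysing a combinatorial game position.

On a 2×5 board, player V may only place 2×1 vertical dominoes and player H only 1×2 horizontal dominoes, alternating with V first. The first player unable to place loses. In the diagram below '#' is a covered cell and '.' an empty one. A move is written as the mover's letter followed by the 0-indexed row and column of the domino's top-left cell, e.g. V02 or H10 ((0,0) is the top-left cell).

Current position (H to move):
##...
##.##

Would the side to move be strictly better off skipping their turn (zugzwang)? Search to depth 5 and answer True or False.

zugzwang(##.../##.##, H) = False

p1 H@[##.../##.##]: H02[####./##.##]+1* H03[##.##/##.##]-1
p2 V@[####./##.##] terminal -1; root [##.../##.##] d5
suppose H passes — search the same position with V to move:
pass> p1 V@[##.../##.##]: V02[###../#####]-1*
pass> p2 H@[###../#####]: H03[#####/#####]+1*
pass> p3 V@[#####/#####] terminal -1; root [##.../##.##] d5
for H: play +1, pass +1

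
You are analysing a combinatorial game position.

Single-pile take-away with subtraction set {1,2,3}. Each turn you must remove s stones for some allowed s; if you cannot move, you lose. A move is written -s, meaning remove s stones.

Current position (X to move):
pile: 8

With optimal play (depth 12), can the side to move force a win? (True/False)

X winning at [8]: False

[8] X move#1: -1:-1/7*, -2:-1/6, -3:-1/5
[7] O move#2: -1:-1/6, -2:-1/5, -3:+1/4*
[4] X move#3: -1:-1/3*, -2:-1/2, -3:-1/1
[3] O move#4: -1:-1/2, -2:-1/1, -3:+1/0*
[0] end (terminal -1, X#5); searched 8 to 12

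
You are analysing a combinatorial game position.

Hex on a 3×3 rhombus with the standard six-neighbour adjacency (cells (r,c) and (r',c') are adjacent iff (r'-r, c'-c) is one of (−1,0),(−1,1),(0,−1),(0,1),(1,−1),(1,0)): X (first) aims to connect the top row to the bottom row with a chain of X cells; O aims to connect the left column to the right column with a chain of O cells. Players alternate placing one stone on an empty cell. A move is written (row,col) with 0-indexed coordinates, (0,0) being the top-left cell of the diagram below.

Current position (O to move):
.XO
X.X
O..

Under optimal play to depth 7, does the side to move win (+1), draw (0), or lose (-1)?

value(.XO/X.X/O.., O) = +1

ply 1, O at .XO/X.X/O.. | (0,0)=-1→OXO/X.X/O..; (1,1)=+1→.XO/XOX/O..*; (2,1)=+1→.XO/X.X/OO.; (2,2)=+1→.XO/X.X/O.O
ply 2: .XO/XOX/O.. is terminal -1 (X); from .XO/X.X/O.. depth 7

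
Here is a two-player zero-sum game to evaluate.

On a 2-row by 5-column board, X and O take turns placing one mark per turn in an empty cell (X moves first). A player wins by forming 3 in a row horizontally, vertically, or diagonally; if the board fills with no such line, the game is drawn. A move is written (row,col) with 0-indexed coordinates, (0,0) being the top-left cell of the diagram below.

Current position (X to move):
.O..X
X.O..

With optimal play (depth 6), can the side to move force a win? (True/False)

[.O..X/X.O..] X move#1: (0,0):-1/XO..X/X.O.., (0,2):+0/.OX.X/X.O..*, (0,3):-1/.O.XX/X.O.., (1,1):-1/.O..X/XXO.., (1,3):-1/.O..X/X.OX., (1,4):-1/.O..X/X.O.X
[.OX.X/X.O..] O move#2: (0,0):-1/OOX.X/X.O.., (0,3):+0/.OXOX/X.O..*, (1,1):-1/.OX.X/XOO.., (1,3):-1/.OX.X/X.OO., (1,4):-1/.OX.X/X.O.O
[.OXOX/X.O..] X move#3: (0,0):-1/XOXOX/X.O.., (1,1):+0/.OXOX/XXO..*, (1,3):+0/.OXOX/X.OX., (1,4):+0/.OXOX/X.O.X
[.OXOX/XXO..] O move#4: (0,0):+0/OOXOX/XXO..*, (1,3):+0/.OXOX/XXOO., (1,4):+0/.OXOX/XXO.O
[OOXOX/XXO..] X move#5: (1,3):+0/OOXOX/XXOX.*, (1,4):+0/OOXOX/XXO.X
[OOXOX/XXOX.] O move#6: (1,4):+0/OOXOX/XXOXO*
[OOXOX/XXOXO] end (terminal +0, X#7); searched .O..X/X.O.. to 6

X winning at [.O..X/X.O..]: False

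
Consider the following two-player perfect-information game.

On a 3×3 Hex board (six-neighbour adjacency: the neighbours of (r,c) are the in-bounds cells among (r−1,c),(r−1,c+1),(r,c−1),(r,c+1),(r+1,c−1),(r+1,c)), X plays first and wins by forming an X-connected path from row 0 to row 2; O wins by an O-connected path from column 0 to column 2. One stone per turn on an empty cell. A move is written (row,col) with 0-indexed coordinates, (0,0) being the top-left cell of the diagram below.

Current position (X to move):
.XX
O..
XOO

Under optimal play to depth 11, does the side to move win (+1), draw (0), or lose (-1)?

p1 X@[.XX/O../XOO]: (0,0)[XXX/O../XOO]-1 (1,1)[.XX/OX./XOO]+1* (1,2)[.XX/O.X/XOO]-1
p2 O@[.XX/OX./XOO] terminal -1; root [.XX/O../XOO] d11

value(.XX/O../XOO, X) = +1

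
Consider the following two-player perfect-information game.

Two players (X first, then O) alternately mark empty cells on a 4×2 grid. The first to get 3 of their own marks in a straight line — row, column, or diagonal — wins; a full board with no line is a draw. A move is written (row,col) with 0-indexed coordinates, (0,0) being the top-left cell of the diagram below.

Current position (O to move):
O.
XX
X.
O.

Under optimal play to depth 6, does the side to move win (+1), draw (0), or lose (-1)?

ply 1, O at O./XX/X./O. | (0,1)=+0→OO/XX/X./O.*; (2,1)=+0→O./XX/XO/O.; (3,1)=+0→O./XX/X./OO
ply 2, X at OO/XX/X./O. | (2,1)=+0→OO/XX/XX/O.*; (3,1)=+0→OO/XX/X./OX
ply 3, O at OO/XX/XX/O. | (3,1)=+0→OO/XX/XX/OO*
ply 4: OO/XX/XX/OO is terminal +0 (X); from O./XX/X./O. depth 6

value(O./XX/X./O., O) = 0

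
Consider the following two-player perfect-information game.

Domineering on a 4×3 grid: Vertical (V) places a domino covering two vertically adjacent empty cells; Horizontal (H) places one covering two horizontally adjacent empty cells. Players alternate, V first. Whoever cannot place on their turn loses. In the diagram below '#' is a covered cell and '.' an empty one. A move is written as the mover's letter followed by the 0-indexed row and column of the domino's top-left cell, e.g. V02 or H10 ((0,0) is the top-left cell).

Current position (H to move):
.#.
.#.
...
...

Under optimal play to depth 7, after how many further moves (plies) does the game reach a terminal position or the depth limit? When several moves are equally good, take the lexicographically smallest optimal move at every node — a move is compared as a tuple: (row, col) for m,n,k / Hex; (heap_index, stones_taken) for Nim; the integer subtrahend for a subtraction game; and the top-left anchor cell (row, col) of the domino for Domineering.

p1 H@[.#./.#./.../...]: H20[.#./.#./##./...]-1* H21[.#./.#./.##/...]-1 H30[.#./.#./.../##.]-1 H31[.#./.#./.../.##]-1
p2 V@[.#./.#./##./...]: V00[##./##./##./...]+1* V02[.##/.##/##./...]+1 V12[.#./.##/###/...]+1 V22[.#./.#./###/..#]+1
p3 H@[##./##./##./...]: H30[##./##./##./##.]-1* H31[##./##./##./.##]-1
p4 V@[##./##./##./##.]: V02[###/###/##./##.]+1* V12[##./###/###/##.]+1 V22[##./##./###/###]+1
p5 H@[###/###/##./##.] terminal -1; root [.#./.#./.../...] d7

PV length from [.#./.#./.../...]: 4 plies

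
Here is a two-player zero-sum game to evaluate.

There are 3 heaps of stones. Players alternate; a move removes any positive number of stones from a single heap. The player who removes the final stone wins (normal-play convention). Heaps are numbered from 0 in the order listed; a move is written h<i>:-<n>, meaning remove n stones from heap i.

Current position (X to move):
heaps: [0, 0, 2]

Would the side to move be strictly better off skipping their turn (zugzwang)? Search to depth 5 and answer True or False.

zugzwang((0,0,2), X) = False

ply 1, X at (0,0,2) | h2:-1=-1→(0,0,1); h2:-2=+1→(0,0,0)*
ply 2: (0,0,0) is terminal -1 (O); from (0,0,2) depth 5
suppose X passes — search the same position with O to move:
pass> ply 1, O at (0,0,2) | h2:-1=-1→(0,0,1); h2:-2=+1→(0,0,0)*
pass> ply 2: (0,0,0) is terminal -1 (X); from (0,0,2) depth 5
for X: play +1, pass -1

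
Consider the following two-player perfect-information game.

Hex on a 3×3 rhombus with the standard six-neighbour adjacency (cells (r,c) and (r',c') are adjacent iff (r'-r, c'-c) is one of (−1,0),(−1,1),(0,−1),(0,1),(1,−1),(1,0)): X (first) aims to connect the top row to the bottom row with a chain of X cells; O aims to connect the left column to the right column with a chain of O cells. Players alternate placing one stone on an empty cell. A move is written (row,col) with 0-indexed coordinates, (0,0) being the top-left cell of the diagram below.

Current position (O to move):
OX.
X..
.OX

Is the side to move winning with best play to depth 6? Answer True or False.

O winning at [OX./X../.OX]: False

[OX./X../.OX] O move#1: (0,2):-1/OXO/X../.OX*, (1,1):-1/OX./XO./.OX, (1,2):-1/OX./X.O/.OX, (2,0):-1/OX./X../OOX
[OXO/X../.OX] X move#2: (1,1):+1/OXO/XX./.OX*, (1,2):+1/OXO/X.X/.OX, (2,0):+1/OXO/X../XOX
[OXO/XX./.OX] O move#3: (1,2):-1/OXO/XXO/.OX*, (2,0):-1/OXO/XX./OOX
[OXO/XXO/.OX] X move#4: (2,0):+1/OXO/XXO/XOX*
[OXO/XXO/XOX] end (terminal -1, O#5); searched OX./X../.OX to 6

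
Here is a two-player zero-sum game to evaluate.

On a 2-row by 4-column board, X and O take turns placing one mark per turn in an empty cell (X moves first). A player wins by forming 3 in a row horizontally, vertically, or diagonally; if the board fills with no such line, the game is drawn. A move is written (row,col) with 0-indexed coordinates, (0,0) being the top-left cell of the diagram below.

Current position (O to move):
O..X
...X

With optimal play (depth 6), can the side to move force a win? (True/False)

O winning at [O..X/...X]: False

p1 O@[O..X/...X]: (0,1)[OO.X/...X]+0* (0,2)[O.OX/...X]+0 (1,0)[O..X/O..X]+0 (1,1)[O..X/.O.X]+0 (1,2)[O..X/..OX]+0
p2 X@[OO.X/...X]: (0,2)[OOXX/...X]+0* (1,0)[OO.X/X..X]-1 (1,1)[OO.X/.X.X]-1 (1,2)[OO.X/..XX]-1
p3 O@[OOXX/...X]: (1,0)[OOXX/O..X]+0* (1,1)[OOXX/.O.X]+0 (1,2)[OOXX/..OX]+0
p4 X@[OOXX/O..X]: (1,1)[OOXX/OX.X]+0* (1,2)[OOXX/O.XX]+0
p5 O@[OOXX/OX.X]: (1,2)[OOXX/OXOX]+0*
p6 X@[OOXX/OXOX] terminal +0; root [O..X/...X] d6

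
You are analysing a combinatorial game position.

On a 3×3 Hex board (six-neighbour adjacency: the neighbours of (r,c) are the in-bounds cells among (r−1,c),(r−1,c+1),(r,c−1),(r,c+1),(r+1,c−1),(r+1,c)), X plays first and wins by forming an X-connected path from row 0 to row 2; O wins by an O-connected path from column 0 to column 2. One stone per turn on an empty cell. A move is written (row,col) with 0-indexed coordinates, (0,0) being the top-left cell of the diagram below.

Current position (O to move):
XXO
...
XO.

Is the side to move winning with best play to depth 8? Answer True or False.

O winning at [XXO/.../XO.]: False

[XXO/.../XO.] O move#1: (1,0):-1/XXO/O../XO.*, (1,1):-1/XXO/.O./XO., (1,2):-1/XXO/..O/XO., (2,2):-1/XXO/.../XOO
[XXO/O../XO.] X move#2: (1,1):+1/XXO/OX./XO.*, (1,2):-1/XXO/O.X/XO., (2,2):-1/XXO/O../XOX
[XXO/OX./XO.] end (terminal -1, O#3); searched XXO/.../XO. to 8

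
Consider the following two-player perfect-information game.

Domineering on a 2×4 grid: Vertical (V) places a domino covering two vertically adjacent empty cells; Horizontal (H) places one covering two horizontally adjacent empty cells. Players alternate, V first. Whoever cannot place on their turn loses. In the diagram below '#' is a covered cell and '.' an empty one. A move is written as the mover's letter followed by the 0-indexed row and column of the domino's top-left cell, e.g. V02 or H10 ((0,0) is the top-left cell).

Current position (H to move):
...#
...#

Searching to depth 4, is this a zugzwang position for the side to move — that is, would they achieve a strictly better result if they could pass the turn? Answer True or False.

ply 1, H at ...#/...# | H00=+1→##.#/...#*; H01=+1→.###/...#; H10=+1→...#/##.#; H11=+1→...#/.###
ply 2, V at ##.#/...# | V02=-1→####/..##*
ply 3, H at ####/..## | H10=+1→####/####*
ply 4: ####/#### is terminal -1 (V); from ...#/...# depth 4
if H skipped the turn, V would face:
~ ply 1, V at ...#/...# | V00=-1→#..#/#..#; V01=+1→.#.#/.#.#*; V02=-1→..##/..##
~ ply 2: .#.#/.#.# is terminal -1 (H); from ...#/...# depth 4
compare (H): move=+1 vs pass=-1

zugzwang(...#/...#, H) = False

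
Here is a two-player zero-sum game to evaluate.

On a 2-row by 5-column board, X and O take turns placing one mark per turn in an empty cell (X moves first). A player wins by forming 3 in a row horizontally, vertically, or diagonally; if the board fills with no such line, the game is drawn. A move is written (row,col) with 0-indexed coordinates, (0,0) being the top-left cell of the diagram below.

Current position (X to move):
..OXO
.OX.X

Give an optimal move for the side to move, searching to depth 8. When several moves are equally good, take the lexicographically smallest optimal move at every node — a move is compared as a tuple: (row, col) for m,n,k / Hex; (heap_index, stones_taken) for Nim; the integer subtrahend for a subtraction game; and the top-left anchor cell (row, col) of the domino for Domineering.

p1 X@[..OXO/.OX.X]: (0,0)[X.OXO/.OX.X]+0 (0,1)[.XOXO/.OX.X]+0 (1,0)[..OXO/XOX.X]+0 (1,3)[..OXO/.OXXX]+1*
p2 O@[..OXO/.OXXX] terminal -1; root [..OXO/.OX.X] d8

X's best at [..OXO/.OX.X]: (1,3)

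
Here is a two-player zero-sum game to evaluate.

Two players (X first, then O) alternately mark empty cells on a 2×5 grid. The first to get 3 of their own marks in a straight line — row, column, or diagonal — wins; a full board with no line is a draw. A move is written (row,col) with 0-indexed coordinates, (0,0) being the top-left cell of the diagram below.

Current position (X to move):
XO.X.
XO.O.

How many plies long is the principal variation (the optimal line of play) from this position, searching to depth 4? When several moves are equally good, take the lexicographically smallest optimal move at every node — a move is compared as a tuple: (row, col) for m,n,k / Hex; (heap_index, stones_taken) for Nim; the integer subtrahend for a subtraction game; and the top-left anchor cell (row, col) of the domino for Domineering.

p1 X@[XO.X./XO.O.]: (0,2)[XOXX./XO.O.]-1 (0,4)[XO.XX/XO.O.]-1 (1,2)[XO.X./XOXO.]+0* (1,4)[XO.X./XO.OX]-1
p2 O@[XO.X./XOXO.]: (0,2)[XOOX./XOXO.]+0* (0,4)[XO.XO/XOXO.]+0 (1,4)[XO.X./XOXOO]+0
p3 X@[XOOX./XOXO.]: (0,4)[XOOXX/XOXO.]+0* (1,4)[XOOX./XOXOX]+0
p4 O@[XOOXX/XOXO.]: (1,4)[XOOXX/XOXOO]+0*
p5 X@[XOOXX/XOXOO] terminal +0; root [XO.X./XO.O.] d4

PV length from [XO.X./XO.O.]: 4 plies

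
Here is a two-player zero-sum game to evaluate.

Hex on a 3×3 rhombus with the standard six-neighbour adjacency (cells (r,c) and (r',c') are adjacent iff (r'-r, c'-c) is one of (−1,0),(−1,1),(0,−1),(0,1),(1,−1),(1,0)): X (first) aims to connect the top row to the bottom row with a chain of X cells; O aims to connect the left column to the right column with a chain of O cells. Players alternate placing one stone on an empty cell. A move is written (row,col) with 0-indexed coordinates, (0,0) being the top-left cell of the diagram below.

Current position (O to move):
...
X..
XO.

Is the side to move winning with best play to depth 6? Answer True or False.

p1 O@[.../X../XO.]: (0,0)[O../X../XO.]-1* (0,1)[.O./X../XO.]-1 (0,2)[..O/X../XO.]-1 (1,1)[.../XO./XO.]-1 (1,2)[.../X.O/XO.]-1 (2,2)[.../X../XOO]-1
p2 X@[O../X../XO.]: (0,1)[OX./X../XO.]+1* (0,2)[O.X/X../XO.]+1 (1,1)[O../XX./XO.]+1 (1,2)[O../X.X/XO.]+1 (2,2)[O../X../XOX]+1
p3 O@[OX./X../XO.] terminal -1; root [.../X../XO.] d6

O winning at [.../X../XO.]: False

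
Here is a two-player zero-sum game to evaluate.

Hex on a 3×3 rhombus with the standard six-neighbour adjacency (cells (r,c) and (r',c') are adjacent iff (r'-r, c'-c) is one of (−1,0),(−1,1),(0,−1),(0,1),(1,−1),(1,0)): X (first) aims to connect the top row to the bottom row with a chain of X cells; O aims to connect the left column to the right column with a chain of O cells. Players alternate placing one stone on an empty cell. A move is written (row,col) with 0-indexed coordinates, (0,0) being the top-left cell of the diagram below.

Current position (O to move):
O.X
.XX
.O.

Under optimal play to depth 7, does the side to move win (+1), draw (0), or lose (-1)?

p1 O@[O.X/.XX/.O.]: (0,1)[OOX/.XX/.O.]-1* (1,0)[O.X/OXX/.O.]-1 (2,0)[O.X/.XX/OO.]-1 (2,2)[O.X/.XX/.OO]-1
p2 X@[OOX/.XX/.O.]: (1,0)[OOX/XXX/.O.]+1* (2,0)[OOX/.XX/XO.]+1 (2,2)[OOX/.XX/.OX]+1
p3 O@[OOX/XXX/.O.]: (2,0)[OOX/XXX/OO.]-1* (2,2)[OOX/XXX/.OO]-1
p4 X@[OOX/XXX/OO.]: (2,2)[OOX/XXX/OOX]+1*
p5 O@[OOX/XXX/OOX] terminal -1; root [O.X/.XX/.O.] d7

value(O.X/.XX/.O., O) = -1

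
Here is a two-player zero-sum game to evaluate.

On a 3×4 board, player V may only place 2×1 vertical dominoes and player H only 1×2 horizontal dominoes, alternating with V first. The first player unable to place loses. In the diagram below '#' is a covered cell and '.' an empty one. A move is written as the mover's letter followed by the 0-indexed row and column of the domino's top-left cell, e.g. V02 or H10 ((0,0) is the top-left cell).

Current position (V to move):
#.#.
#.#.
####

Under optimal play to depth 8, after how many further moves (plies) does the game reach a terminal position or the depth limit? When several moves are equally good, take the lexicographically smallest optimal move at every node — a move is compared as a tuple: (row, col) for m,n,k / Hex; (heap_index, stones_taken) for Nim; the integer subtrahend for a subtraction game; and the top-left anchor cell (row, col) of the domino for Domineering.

PV length from [#.#./#.#./####]: 1 ply

p1 V@[#.#./#.#./####]: V01[###./###./####]+1* V03[#.##/#.##/####]+1
p2 H@[###./###./####] terminal -1; root [#.#./#.#./####] d8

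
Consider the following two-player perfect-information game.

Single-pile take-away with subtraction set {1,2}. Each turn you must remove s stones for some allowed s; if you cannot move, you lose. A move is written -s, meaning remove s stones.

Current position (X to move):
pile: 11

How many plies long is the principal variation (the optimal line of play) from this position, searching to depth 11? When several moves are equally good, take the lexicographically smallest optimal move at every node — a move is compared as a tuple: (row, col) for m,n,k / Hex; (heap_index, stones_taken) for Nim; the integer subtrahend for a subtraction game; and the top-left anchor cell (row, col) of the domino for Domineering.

PV length from [11]: 7 plies

ply 1, X at 11 | -1=-1→10; -2=+1→9*
ply 2, O at 9 | -1=-1→8*; -2=-1→7
ply 3, X at 8 | -1=-1→7; -2=+1→6*
ply 4, O at 6 | -1=-1→5*; -2=-1→4
ply 5, X at 5 | -1=-1→4; -2=+1→3*
ply 6, O at 3 | -1=-1→2*; -2=-1→1
ply 7, X at 2 | -1=-1→1; -2=+1→0*
ply 8: 0 is terminal -1 (O); from 11 depth 11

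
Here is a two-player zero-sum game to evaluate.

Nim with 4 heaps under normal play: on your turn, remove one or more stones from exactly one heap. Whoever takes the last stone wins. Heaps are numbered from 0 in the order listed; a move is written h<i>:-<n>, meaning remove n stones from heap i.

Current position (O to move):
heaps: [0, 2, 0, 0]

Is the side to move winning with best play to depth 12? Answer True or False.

ply 1, O at (0,2,0,0) | h1:-1=-1→(0,1,0,0); h1:-2=+1→(0,0,0,0)*
ply 2: (0,0,0,0) is terminal -1 (X); from (0,2,0,0) depth 12

O winning at [(0,2,0,0)]: True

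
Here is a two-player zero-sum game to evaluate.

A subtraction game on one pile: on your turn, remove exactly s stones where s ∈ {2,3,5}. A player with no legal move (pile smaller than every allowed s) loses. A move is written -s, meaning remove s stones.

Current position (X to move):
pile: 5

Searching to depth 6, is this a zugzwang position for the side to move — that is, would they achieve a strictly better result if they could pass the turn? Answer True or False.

zugzwang(5, X) = False

p1 X@[5]: -2[3]-1 -3[2]-1 -5[0]+1*
p2 O@[0] terminal -1; root [5] d6
pass branch (O moves first from the same position):
  | p1 O@[5]: -2[3]-1 -3[2]-1 -5[0]+1*
  | p2 X@[0] terminal -1; root [5] d6
X moving scores +1; X passing scores -1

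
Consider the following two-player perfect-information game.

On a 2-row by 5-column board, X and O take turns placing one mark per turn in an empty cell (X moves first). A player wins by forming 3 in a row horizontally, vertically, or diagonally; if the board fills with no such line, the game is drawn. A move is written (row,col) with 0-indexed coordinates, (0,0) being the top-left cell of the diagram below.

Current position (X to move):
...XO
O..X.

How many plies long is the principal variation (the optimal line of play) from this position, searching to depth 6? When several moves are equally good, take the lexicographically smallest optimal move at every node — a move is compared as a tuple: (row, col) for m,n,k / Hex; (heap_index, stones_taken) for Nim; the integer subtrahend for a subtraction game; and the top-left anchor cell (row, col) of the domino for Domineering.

[...XO/O..X.] X move#1: (0,0):+0/X..XO/O..X., (0,1):+1/.X.XO/O..X.*, (0,2):+1/..XXO/O..X., (1,1):+0/...XO/OX.X., (1,2):+1/...XO/O.XX., (1,4):+0/...XO/O..XX
[.X.XO/O..X.] O move#2: (0,0):-1/OX.XO/O..X.*, (0,2):-1/.XOXO/O..X., (1,1):-1/.X.XO/OO.X., (1,2):-1/.X.XO/O.OX., (1,4):-1/.X.XO/O..XO
[OX.XO/O..X.] X move#3: (0,2):+1/OXXXO/O..X.*, (1,1):+1/OX.XO/OX.X., (1,2):+1/OX.XO/O.XX., (1,4):+1/OX.XO/O..XX
[OXXXO/O..X.] end (terminal -1, O#4); searched ...XO/O..X. to 6

PV length from [...XO/O..X.]: 3 plies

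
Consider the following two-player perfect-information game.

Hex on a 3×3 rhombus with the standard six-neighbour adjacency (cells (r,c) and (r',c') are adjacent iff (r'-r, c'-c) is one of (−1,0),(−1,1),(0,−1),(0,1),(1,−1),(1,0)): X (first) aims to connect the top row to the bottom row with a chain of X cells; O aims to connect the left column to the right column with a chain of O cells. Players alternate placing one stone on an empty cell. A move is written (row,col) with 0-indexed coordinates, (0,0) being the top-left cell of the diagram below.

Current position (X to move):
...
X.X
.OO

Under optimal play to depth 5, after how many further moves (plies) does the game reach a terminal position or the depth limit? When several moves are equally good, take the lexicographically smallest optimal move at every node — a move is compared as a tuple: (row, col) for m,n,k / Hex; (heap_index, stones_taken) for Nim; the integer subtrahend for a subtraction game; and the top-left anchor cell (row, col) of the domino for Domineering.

PV length from [.../X.X/.OO]: 3 plies

[.../X.X/.OO] X move#1: (0,0):-1/X../X.X/.OO, (0,1):-1/.X./X.X/.OO, (0,2):-1/..X/X.X/.OO, (1,1):-1/.../XXX/.OO, (2,0):+1/.../X.X/XOO*
[.../X.X/XOO] O move#2: (0,0):-1/O../X.X/XOO*, (0,1):-1/.O./X.X/XOO, (0,2):-1/..O/X.X/XOO, (1,1):-1/.../XOX/XOO
[O../X.X/XOO] X move#3: (0,1):+1/OX./X.X/XOO*, (0,2):+1/O.X/X.X/XOO, (1,1):+1/O../XXX/XOO
[OX./X.X/XOO] end (terminal -1, O#4); searched .../X.X/.OO to 5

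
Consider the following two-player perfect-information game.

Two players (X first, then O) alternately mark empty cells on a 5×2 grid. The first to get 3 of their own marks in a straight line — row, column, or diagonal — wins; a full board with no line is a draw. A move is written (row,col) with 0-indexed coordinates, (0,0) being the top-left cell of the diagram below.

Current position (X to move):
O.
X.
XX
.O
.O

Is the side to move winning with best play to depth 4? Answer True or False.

X winning at [O./X./XX/.O/.O]: True

ply 1, X at O./X./XX/.O/.O | (0,1)=+1→OX/X./XX/.O/.O*; (1,1)=+1→O./XX/XX/.O/.O; (3,0)=+1→O./X./XX/XO/.O; (4,0)=+0→O./X./XX/.O/XO
ply 2, O at OX/X./XX/.O/.O | (1,1)=-1→OX/XO/XX/.O/.O*; (3,0)=-1→OX/X./XX/OO/.O; (4,0)=-1→OX/X./XX/.O/OO
ply 3, X at OX/XO/XX/.O/.O | (3,0)=+1→OX/XO/XX/XO/.O*; (4,0)=+0→OX/XO/XX/.O/XO
ply 4: OX/XO/XX/XO/.O is terminal -1 (O); from O./X./XX/.O/.O depth 4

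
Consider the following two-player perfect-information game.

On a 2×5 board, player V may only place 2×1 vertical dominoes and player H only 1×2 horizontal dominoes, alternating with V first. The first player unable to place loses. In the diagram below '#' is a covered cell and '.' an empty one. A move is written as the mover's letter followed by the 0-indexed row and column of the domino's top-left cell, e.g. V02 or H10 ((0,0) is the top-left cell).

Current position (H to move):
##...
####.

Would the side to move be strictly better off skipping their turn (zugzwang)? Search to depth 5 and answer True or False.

[##.../####.] H move#1: H02:-1/####./####., H03:+1/##.##/####.*
[##.##/####.] end (terminal -1, V#2); searched ##.../####. to 5
pass branch (V moves first from the same position):
  | [##.../####.] V move#1: V04:-1/##..#/#####*
  | [##..#/#####] H move#2: H02:+1/#####/#####*
  | [#####/#####] end (terminal -1, V#3); searched ##.../####. to 5
H moving scores +1; H passing scores +1

zugzwang(##.../####., H) = False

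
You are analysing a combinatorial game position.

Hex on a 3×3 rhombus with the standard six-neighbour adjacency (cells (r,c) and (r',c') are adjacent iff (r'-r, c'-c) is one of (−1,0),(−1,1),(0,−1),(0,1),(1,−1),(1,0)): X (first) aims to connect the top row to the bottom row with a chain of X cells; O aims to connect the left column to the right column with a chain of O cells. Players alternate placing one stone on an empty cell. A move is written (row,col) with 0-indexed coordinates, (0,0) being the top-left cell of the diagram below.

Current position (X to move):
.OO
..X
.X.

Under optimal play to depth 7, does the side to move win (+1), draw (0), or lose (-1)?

value(.OO/..X/.X., X) = -1

ply 1, X at .OO/..X/.X. | (0,0)=-1→XOO/..X/.X.*; (1,0)=-1→.OO/X.X/.X.; (1,1)=-1→.OO/.XX/.X.; (2,0)=-1→.OO/..X/XX.; (2,2)=-1→.OO/..X/.XX
ply 2, O at XOO/..X/.X. | (1,0)=+1→XOO/O.X/.X.*; (1,1)=+1→XOO/.OX/.X.; (2,0)=+1→XOO/..X/OX.; (2,2)=-1→XOO/..X/.XO
ply 3: XOO/O.X/.X. is terminal -1 (X); from .OO/..X/.X. depth 7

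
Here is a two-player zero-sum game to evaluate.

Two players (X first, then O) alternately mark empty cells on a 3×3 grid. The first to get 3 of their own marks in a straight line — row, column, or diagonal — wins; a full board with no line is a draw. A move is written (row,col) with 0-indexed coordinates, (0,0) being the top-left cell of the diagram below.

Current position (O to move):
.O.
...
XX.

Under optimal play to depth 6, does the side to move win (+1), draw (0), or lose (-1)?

value(.O./.../XX., O) = 0

[.O./.../XX.] O move#1: (0,0):-1/OO./.../XX., (0,2):-1/.OO/.../XX., (1,0):-1/.O./O../XX., (1,1):-1/.O./.O./XX., (1,2):-1/.O./..O/XX., (2,2):+0/.O./.../XXO*
[.O./.../XXO] X move#2: (0,0):+0/XO./.../XXO*, (0,2):+0/.OX/.../XXO, (1,0):-1/.O./X../XXO, (1,1):-1/.O./.X./XXO, (1,2):-1/.O./..X/XXO
[XO./.../XXO] O move#3: (0,2):-1/XOO/.../XXO, (1,0):+0/XO./O../XXO*, (1,1):-1/XO./.O./XXO, (1,2):-1/XO./..O/XXO
[XO./O../XXO] X move#4: (0,2):+0/XOX/O../XXO*, (1,1):+0/XO./OX./XXO, (1,2):+0/XO./O.X/XXO
[XOX/O../XXO] O move#5: (1,1):+0/XOX/OO./XXO*, (1,2):-1/XOX/O.O/XXO
[XOX/OO./XXO] X move#6: (1,2):+0/XOX/OOX/XXO*
[XOX/OOX/XXO] end (terminal +0, O#7); searched .O./.../XX. to 6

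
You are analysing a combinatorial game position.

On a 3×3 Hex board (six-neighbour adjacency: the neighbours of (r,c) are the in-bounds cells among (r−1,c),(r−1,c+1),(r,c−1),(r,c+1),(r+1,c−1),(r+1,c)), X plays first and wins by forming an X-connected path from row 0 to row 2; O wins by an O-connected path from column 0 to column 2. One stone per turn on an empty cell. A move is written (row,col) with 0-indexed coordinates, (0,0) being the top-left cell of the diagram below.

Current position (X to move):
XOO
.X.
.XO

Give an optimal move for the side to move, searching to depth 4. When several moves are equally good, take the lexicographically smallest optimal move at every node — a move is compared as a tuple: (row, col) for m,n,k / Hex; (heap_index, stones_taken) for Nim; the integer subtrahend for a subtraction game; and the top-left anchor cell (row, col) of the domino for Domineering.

[XOO/.X./.XO] X move#1: (1,0):+1/XOO/XX./.XO*, (1,2):-1/XOO/.XX/.XO, (2,0):-1/XOO/.X./XXO
[XOO/XX./.XO] end (terminal -1, O#2); searched XOO/.X./.XO to 4

X's best at [XOO/.X./.XO]: (1,0)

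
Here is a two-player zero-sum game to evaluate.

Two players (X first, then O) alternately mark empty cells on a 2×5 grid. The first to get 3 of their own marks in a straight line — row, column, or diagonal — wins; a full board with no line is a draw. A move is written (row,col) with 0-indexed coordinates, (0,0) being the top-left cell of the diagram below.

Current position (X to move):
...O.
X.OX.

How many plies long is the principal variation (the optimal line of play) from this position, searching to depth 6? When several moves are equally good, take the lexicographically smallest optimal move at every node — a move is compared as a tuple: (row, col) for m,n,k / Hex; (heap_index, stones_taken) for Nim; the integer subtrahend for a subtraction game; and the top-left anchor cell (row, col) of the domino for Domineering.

PV length from [...O./X.OX.]: 6 plies

[...O./X.OX.] X move#1: (0,0):-1/X..O./X.OX., (0,1):+0/.X.O./X.OX.*, (0,2):+0/..XO./X.OX., (0,4):+0/...OX/X.OX., (1,1):-1/...O./XXOX., (1,4):-1/...O./X.OXX
[.X.O./X.OX.] O move#2: (0,0):+0/OX.O./X.OX.*, (0,2):+0/.XOO./X.OX., (0,4):+0/.X.OO/X.OX., (1,1):+0/.X.O./XOOX., (1,4):+0/.X.O./X.OXO
[OX.O./X.OX.] X move#3: (0,2):+0/OXXO./X.OX.*, (0,4):+0/OX.OX/X.OX., (1,1):+0/OX.O./XXOX., (1,4):+0/OX.O./X.OXX
[OXXO./X.OX.] O move#4: (0,4):+0/OXXOO/X.OX.*, (1,1):+0/OXXO./XOOX., (1,4):+0/OXXO./X.OXO
[OXXOO/X.OX.] X move#5: (1,1):+0/OXXOO/XXOX.*, (1,4):+0/OXXOO/X.OXX
[OXXOO/XXOX.] O move#6: (1,4):+0/OXXOO/XXOXO*
[OXXOO/XXOXO] end (terminal +0, X#7); searched ...O./X.OX. to 6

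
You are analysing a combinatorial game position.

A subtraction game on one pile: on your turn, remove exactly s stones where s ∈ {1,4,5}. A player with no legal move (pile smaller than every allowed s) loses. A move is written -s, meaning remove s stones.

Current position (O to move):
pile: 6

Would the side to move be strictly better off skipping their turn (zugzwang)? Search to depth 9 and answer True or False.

[6] O move#1: -1:-1/5, -4:+1/2*, -5:-1/1
[2] X move#2: -1:-1/1*
[1] O move#3: -1:+1/0*
[0] end (terminal -1, X#4); searched 6 to 9
if O skipped the turn, X would face:
~ [6] X move#1: -1:-1/5, -4:+1/2*, -5:-1/1
~ [2] O move#2: -1:-1/1*
~ [1] X move#3: -1:+1/0*
~ [0] end (terminal -1, O#4); searched 6 to 9
compare (O): move=+1 vs pass=-1

zugzwang(6, O) = False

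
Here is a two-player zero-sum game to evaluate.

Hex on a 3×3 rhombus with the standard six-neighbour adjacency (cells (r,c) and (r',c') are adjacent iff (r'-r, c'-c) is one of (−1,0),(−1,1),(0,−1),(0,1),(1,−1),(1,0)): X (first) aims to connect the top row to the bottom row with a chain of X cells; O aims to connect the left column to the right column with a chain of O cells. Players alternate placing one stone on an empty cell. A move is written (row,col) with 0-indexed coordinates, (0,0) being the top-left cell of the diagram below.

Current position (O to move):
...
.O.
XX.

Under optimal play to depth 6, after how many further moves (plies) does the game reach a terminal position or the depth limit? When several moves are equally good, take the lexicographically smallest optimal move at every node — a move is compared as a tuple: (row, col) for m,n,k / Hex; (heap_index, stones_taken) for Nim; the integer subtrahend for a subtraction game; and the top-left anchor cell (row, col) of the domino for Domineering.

p1 O@[.../.O./XX.]: (0,0)[O../.O./XX.]+1* (0,1)[.O./.O./XX.]+1 (0,2)[..O/.O./XX.]-1 (1,0)[.../OO./XX.]+1 (1,2)[.../.OO/XX.]-1 (2,2)[.../.O./XXO]-1
p2 X@[O../.O./XX.]: (0,1)[OX./.O./XX.]-1* (0,2)[O.X/.O./XX.]-1 (1,0)[O../XO./XX.]-1 (1,2)[O../.OX/XX.]-1 (2,2)[O../.O./XXX]-1
p3 O@[OX./.O./XX.]: (0,2)[OXO/.O./XX.]-1 (1,0)[OX./OO./XX.]+1* (1,2)[OX./.OO/XX.]-1 (2,2)[OX./.O./XXO]-1
p4 X@[OX./OO./XX.]: (0,2)[OXX/OO./XX.]-1* (1,2)[OX./OOX/XX.]-1 (2,2)[OX./OO./XXX]-1
p5 O@[OXX/OO./XX.]: (1,2)[OXX/OOO/XX.]+1* (2,2)[OXX/OO./XXO]-1
p6 X@[OXX/OOO/XX.] terminal -1; root [.../.O./XX.] d6

PV length from [.../.O./XX.]: 5 plies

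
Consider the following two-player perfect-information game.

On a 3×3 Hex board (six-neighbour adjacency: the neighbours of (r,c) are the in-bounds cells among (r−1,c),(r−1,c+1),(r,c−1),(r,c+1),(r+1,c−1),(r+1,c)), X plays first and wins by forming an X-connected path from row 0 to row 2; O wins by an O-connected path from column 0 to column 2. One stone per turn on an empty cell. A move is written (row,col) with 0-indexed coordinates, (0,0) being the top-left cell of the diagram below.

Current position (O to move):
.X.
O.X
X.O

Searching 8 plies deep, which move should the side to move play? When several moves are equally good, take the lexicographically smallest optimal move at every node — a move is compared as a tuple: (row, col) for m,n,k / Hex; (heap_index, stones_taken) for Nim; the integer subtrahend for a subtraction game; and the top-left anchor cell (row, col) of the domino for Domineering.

ply 1, O at .X./O.X/X.O | (0,0)=-1→OX./O.X/X.O; (0,2)=-1→.XO/O.X/X.O; (1,1)=+1→.X./OOX/X.O*; (2,1)=-1→.X./O.X/XOO
ply 2, X at .X./OOX/X.O | (0,0)=-1→XX./OOX/X.O*; (0,2)=-1→.XX/OOX/X.O; (2,1)=-1→.X./OOX/XXO
ply 3, O at XX./OOX/X.O | (0,2)=+1→XXO/OOX/X.O*; (2,1)=+1→XX./OOX/XOO
ply 4: XXO/OOX/X.O is terminal -1 (X); from .X./O.X/X.O depth 8

O's best at [.X./O.X/X.O]: (1,1)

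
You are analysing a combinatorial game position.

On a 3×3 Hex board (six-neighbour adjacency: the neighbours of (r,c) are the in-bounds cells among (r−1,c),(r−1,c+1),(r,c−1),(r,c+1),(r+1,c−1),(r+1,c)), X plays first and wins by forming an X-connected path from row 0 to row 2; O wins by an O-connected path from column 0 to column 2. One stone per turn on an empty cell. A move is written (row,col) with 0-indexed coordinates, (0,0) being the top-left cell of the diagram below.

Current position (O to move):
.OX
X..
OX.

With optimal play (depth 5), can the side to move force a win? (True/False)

O winning at [.OX/X../OX.]: False

ply 1, O at .OX/X../OX. | (0,0)=-1→OOX/X../OX.*; (1,1)=-1→.OX/XO./OX.; (1,2)=-1→.OX/X.O/OX.; (2,2)=-1→.OX/X../OXO
ply 2, X at OOX/X../OX. | (1,1)=+1→OOX/XX./OX.*; (1,2)=+1→OOX/X.X/OX.; (2,2)=+1→OOX/X../OXX
ply 3: OOX/XX./OX. is terminal -1 (O); from .OX/X../OX. depth 5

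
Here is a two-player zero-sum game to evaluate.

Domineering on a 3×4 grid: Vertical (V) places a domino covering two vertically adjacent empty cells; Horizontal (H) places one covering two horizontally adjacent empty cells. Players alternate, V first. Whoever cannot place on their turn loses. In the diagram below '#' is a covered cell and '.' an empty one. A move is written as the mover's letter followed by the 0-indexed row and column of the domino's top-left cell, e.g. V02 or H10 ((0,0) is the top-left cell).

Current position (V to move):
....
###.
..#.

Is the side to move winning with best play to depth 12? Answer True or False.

p1 V@[..../###./..#.]: V03[...#/####/..#.]-1* V13[..../####/..##]-1
p2 H@[...#/####/..#.]: H00[##.#/####/..#.]+1* H01[.###/####/..#.]+1 H20[...#/####/###.]+1
p3 V@[##.#/####/..#.] terminal -1; root [..../###./..#.] d12

V winning at [..../###./..#.]: False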